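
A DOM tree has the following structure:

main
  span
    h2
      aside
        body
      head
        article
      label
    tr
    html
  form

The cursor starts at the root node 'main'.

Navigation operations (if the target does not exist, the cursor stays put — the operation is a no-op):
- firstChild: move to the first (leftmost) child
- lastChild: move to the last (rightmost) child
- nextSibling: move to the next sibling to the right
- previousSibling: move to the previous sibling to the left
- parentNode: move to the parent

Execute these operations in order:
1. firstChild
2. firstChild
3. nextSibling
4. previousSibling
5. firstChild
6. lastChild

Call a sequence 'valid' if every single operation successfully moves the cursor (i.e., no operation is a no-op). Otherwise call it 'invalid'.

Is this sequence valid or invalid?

Answer: valid

Derivation:
After 1 (firstChild): span
After 2 (firstChild): h2
After 3 (nextSibling): tr
After 4 (previousSibling): h2
After 5 (firstChild): aside
After 6 (lastChild): body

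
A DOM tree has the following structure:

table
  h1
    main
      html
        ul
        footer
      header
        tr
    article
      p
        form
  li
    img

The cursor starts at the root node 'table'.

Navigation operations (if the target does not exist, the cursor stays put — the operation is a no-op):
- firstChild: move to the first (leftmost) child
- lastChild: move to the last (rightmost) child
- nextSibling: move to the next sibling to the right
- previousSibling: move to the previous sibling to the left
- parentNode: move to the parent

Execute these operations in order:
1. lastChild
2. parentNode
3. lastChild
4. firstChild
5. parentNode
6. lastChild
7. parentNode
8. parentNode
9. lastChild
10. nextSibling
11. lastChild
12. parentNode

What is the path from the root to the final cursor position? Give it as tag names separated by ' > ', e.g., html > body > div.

Answer: table > li

Derivation:
After 1 (lastChild): li
After 2 (parentNode): table
After 3 (lastChild): li
After 4 (firstChild): img
After 5 (parentNode): li
After 6 (lastChild): img
After 7 (parentNode): li
After 8 (parentNode): table
After 9 (lastChild): li
After 10 (nextSibling): li (no-op, stayed)
After 11 (lastChild): img
After 12 (parentNode): li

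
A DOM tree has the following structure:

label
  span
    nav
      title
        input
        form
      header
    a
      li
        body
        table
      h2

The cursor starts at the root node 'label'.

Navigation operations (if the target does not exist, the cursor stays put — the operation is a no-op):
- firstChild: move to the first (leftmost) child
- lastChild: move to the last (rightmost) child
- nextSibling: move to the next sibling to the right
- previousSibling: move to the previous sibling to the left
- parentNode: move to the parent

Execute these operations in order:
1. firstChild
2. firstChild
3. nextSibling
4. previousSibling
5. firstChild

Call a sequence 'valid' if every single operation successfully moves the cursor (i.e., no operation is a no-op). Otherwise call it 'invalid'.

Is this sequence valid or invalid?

Answer: valid

Derivation:
After 1 (firstChild): span
After 2 (firstChild): nav
After 3 (nextSibling): a
After 4 (previousSibling): nav
After 5 (firstChild): title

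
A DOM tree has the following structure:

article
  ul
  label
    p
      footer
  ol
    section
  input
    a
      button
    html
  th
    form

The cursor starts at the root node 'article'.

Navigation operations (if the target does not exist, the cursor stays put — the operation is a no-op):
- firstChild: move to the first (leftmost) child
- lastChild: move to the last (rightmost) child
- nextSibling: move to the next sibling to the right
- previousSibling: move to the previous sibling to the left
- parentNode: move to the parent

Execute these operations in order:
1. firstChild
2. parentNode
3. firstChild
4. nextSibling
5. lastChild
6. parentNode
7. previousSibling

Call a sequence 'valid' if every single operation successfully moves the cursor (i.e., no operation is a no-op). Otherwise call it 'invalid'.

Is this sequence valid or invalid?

After 1 (firstChild): ul
After 2 (parentNode): article
After 3 (firstChild): ul
After 4 (nextSibling): label
After 5 (lastChild): p
After 6 (parentNode): label
After 7 (previousSibling): ul

Answer: valid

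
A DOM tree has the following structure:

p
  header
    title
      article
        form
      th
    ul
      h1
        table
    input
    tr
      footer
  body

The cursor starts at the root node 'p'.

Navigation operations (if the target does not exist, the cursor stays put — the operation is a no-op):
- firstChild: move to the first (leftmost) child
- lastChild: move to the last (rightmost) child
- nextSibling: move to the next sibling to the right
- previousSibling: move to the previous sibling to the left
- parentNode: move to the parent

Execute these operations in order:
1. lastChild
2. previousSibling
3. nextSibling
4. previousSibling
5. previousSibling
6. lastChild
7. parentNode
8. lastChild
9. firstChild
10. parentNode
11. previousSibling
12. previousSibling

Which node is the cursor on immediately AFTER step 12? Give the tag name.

After 1 (lastChild): body
After 2 (previousSibling): header
After 3 (nextSibling): body
After 4 (previousSibling): header
After 5 (previousSibling): header (no-op, stayed)
After 6 (lastChild): tr
After 7 (parentNode): header
After 8 (lastChild): tr
After 9 (firstChild): footer
After 10 (parentNode): tr
After 11 (previousSibling): input
After 12 (previousSibling): ul

Answer: ul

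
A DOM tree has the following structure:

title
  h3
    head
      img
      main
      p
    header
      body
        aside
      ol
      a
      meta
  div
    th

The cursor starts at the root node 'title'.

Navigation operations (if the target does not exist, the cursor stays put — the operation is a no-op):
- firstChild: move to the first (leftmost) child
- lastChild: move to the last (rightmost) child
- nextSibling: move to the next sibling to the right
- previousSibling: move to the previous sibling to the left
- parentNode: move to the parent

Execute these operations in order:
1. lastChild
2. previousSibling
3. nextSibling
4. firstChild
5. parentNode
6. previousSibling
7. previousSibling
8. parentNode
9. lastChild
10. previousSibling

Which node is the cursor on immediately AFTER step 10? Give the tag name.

Answer: h3

Derivation:
After 1 (lastChild): div
After 2 (previousSibling): h3
After 3 (nextSibling): div
After 4 (firstChild): th
After 5 (parentNode): div
After 6 (previousSibling): h3
After 7 (previousSibling): h3 (no-op, stayed)
After 8 (parentNode): title
After 9 (lastChild): div
After 10 (previousSibling): h3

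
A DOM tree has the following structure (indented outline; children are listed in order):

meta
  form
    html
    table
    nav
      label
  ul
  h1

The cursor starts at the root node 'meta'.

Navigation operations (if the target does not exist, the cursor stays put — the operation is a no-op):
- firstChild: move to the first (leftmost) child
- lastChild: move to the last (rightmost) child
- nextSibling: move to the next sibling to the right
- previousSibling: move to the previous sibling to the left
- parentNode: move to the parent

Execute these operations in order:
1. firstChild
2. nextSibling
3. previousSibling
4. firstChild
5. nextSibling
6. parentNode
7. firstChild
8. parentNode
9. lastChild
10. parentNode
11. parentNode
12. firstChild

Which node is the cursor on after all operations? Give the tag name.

Answer: form

Derivation:
After 1 (firstChild): form
After 2 (nextSibling): ul
After 3 (previousSibling): form
After 4 (firstChild): html
After 5 (nextSibling): table
After 6 (parentNode): form
After 7 (firstChild): html
After 8 (parentNode): form
After 9 (lastChild): nav
After 10 (parentNode): form
After 11 (parentNode): meta
After 12 (firstChild): form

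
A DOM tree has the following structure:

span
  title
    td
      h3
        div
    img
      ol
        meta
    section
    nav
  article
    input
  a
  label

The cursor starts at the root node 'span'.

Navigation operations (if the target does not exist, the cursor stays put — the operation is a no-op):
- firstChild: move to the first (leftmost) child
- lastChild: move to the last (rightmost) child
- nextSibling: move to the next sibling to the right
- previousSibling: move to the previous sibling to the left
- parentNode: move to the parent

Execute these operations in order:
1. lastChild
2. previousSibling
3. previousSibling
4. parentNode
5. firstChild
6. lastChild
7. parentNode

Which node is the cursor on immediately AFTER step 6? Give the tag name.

Answer: nav

Derivation:
After 1 (lastChild): label
After 2 (previousSibling): a
After 3 (previousSibling): article
After 4 (parentNode): span
After 5 (firstChild): title
After 6 (lastChild): nav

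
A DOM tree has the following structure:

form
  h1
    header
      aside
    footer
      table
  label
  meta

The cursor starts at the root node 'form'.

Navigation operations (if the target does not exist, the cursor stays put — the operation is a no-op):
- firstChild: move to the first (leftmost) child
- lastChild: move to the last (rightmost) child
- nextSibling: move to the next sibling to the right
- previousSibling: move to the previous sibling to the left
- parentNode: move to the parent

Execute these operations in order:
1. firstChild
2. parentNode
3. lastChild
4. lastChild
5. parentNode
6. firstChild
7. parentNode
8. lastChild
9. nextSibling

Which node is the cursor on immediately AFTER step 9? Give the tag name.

After 1 (firstChild): h1
After 2 (parentNode): form
After 3 (lastChild): meta
After 4 (lastChild): meta (no-op, stayed)
After 5 (parentNode): form
After 6 (firstChild): h1
After 7 (parentNode): form
After 8 (lastChild): meta
After 9 (nextSibling): meta (no-op, stayed)

Answer: meta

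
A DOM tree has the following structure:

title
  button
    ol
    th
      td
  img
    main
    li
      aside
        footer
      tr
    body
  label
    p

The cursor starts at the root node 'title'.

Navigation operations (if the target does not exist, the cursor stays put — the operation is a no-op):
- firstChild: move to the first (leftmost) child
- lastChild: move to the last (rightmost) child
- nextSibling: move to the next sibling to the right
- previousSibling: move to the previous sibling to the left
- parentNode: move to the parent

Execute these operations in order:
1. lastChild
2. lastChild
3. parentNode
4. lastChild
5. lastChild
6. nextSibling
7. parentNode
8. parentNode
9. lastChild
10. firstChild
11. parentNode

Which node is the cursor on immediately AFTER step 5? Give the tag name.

Answer: p

Derivation:
After 1 (lastChild): label
After 2 (lastChild): p
After 3 (parentNode): label
After 4 (lastChild): p
After 5 (lastChild): p (no-op, stayed)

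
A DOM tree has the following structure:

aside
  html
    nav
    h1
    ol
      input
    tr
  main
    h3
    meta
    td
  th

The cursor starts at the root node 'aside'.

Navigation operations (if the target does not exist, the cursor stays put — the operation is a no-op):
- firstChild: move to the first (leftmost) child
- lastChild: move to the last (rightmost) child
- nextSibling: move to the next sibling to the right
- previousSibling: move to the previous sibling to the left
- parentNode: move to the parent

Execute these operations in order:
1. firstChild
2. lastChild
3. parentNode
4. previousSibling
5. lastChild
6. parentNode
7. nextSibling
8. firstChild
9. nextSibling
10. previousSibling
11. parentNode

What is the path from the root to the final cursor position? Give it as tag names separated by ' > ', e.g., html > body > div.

After 1 (firstChild): html
After 2 (lastChild): tr
After 3 (parentNode): html
After 4 (previousSibling): html (no-op, stayed)
After 5 (lastChild): tr
After 6 (parentNode): html
After 7 (nextSibling): main
After 8 (firstChild): h3
After 9 (nextSibling): meta
After 10 (previousSibling): h3
After 11 (parentNode): main

Answer: aside > main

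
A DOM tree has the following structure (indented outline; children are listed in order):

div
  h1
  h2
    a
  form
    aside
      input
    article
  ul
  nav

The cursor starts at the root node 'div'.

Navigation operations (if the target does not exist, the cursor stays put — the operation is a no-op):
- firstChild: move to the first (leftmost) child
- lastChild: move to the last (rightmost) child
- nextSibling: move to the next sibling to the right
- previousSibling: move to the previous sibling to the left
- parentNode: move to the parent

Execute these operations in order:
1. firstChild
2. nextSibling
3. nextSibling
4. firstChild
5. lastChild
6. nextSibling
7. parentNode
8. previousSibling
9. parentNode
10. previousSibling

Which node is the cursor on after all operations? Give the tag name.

Answer: h2

Derivation:
After 1 (firstChild): h1
After 2 (nextSibling): h2
After 3 (nextSibling): form
After 4 (firstChild): aside
After 5 (lastChild): input
After 6 (nextSibling): input (no-op, stayed)
After 7 (parentNode): aside
After 8 (previousSibling): aside (no-op, stayed)
After 9 (parentNode): form
After 10 (previousSibling): h2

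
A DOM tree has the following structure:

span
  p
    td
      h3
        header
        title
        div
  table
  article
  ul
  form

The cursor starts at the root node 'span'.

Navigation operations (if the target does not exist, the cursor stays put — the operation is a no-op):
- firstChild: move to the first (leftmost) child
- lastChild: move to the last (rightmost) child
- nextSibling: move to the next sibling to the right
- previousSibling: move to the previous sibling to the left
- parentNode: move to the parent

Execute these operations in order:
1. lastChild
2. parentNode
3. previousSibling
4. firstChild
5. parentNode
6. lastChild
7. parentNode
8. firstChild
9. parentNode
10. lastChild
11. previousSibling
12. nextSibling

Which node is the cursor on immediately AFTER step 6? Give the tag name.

Answer: form

Derivation:
After 1 (lastChild): form
After 2 (parentNode): span
After 3 (previousSibling): span (no-op, stayed)
After 4 (firstChild): p
After 5 (parentNode): span
After 6 (lastChild): form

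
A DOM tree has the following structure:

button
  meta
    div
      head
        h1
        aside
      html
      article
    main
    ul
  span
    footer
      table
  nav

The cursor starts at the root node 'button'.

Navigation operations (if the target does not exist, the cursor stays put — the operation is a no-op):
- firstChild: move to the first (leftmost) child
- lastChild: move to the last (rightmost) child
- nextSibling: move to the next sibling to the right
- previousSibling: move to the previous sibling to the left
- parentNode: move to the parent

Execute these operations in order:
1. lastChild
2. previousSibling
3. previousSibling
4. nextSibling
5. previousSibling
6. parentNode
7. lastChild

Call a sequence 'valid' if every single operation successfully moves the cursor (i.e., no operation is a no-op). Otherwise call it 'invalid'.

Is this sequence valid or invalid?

After 1 (lastChild): nav
After 2 (previousSibling): span
After 3 (previousSibling): meta
After 4 (nextSibling): span
After 5 (previousSibling): meta
After 6 (parentNode): button
After 7 (lastChild): nav

Answer: valid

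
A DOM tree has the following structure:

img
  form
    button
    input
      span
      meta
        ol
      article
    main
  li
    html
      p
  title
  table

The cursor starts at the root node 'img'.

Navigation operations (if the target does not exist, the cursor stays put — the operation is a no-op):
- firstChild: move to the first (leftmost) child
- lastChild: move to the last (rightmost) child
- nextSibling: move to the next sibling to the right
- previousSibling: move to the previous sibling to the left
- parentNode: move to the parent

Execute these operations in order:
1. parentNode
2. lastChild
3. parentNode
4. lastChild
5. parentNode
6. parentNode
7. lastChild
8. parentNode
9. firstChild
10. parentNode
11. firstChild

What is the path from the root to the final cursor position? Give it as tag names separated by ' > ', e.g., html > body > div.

Answer: img > form

Derivation:
After 1 (parentNode): img (no-op, stayed)
After 2 (lastChild): table
After 3 (parentNode): img
After 4 (lastChild): table
After 5 (parentNode): img
After 6 (parentNode): img (no-op, stayed)
After 7 (lastChild): table
After 8 (parentNode): img
After 9 (firstChild): form
After 10 (parentNode): img
After 11 (firstChild): form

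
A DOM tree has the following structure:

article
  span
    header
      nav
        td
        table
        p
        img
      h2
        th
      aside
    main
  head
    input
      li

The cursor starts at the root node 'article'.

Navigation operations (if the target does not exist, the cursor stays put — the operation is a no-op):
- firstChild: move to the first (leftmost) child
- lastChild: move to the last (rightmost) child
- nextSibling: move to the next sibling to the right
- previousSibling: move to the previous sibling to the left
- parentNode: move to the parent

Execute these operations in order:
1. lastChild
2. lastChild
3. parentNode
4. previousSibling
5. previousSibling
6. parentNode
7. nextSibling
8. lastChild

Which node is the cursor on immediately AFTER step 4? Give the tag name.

Answer: span

Derivation:
After 1 (lastChild): head
After 2 (lastChild): input
After 3 (parentNode): head
After 4 (previousSibling): span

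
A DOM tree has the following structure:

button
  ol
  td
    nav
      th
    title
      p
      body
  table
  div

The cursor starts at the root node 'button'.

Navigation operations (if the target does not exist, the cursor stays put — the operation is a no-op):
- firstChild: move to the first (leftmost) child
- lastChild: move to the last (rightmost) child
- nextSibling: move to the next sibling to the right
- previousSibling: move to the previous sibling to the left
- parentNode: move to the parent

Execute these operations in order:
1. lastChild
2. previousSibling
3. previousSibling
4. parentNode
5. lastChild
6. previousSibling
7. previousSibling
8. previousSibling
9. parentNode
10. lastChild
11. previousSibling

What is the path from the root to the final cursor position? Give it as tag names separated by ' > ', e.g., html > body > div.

After 1 (lastChild): div
After 2 (previousSibling): table
After 3 (previousSibling): td
After 4 (parentNode): button
After 5 (lastChild): div
After 6 (previousSibling): table
After 7 (previousSibling): td
After 8 (previousSibling): ol
After 9 (parentNode): button
After 10 (lastChild): div
After 11 (previousSibling): table

Answer: button > table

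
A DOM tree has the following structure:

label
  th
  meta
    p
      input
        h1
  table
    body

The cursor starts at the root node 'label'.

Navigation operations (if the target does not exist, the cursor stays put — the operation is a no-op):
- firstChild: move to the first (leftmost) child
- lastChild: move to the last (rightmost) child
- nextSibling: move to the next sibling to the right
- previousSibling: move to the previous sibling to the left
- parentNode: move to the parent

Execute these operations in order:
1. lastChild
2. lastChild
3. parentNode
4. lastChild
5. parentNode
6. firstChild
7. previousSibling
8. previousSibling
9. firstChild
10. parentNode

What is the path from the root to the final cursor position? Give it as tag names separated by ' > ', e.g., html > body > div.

Answer: label > table

Derivation:
After 1 (lastChild): table
After 2 (lastChild): body
After 3 (parentNode): table
After 4 (lastChild): body
After 5 (parentNode): table
After 6 (firstChild): body
After 7 (previousSibling): body (no-op, stayed)
After 8 (previousSibling): body (no-op, stayed)
After 9 (firstChild): body (no-op, stayed)
After 10 (parentNode): table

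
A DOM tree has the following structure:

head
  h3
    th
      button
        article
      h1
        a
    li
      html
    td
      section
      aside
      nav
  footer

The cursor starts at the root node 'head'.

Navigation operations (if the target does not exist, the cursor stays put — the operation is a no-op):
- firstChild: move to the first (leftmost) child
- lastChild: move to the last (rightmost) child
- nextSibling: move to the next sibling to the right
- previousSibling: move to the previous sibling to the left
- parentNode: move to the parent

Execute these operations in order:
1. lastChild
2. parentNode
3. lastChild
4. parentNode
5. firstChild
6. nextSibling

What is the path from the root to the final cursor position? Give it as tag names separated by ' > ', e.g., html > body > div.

After 1 (lastChild): footer
After 2 (parentNode): head
After 3 (lastChild): footer
After 4 (parentNode): head
After 5 (firstChild): h3
After 6 (nextSibling): footer

Answer: head > footer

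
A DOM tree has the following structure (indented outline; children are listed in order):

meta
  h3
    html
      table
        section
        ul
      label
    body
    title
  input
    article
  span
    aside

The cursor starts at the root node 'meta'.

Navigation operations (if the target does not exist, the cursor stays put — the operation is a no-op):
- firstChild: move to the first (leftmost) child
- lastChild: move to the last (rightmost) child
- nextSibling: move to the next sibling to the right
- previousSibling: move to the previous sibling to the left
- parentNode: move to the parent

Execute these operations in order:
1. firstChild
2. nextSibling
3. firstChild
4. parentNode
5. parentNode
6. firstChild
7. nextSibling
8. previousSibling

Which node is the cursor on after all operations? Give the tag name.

After 1 (firstChild): h3
After 2 (nextSibling): input
After 3 (firstChild): article
After 4 (parentNode): input
After 5 (parentNode): meta
After 6 (firstChild): h3
After 7 (nextSibling): input
After 8 (previousSibling): h3

Answer: h3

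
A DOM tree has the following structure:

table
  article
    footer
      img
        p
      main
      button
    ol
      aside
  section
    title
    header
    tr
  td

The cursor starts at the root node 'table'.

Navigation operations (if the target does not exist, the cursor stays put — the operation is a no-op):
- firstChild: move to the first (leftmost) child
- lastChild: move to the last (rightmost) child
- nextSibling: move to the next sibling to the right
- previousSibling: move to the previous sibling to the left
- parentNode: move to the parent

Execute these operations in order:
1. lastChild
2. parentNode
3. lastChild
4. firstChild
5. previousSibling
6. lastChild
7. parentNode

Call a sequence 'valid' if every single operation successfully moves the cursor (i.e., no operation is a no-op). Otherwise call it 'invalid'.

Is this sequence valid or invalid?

After 1 (lastChild): td
After 2 (parentNode): table
After 3 (lastChild): td
After 4 (firstChild): td (no-op, stayed)
After 5 (previousSibling): section
After 6 (lastChild): tr
After 7 (parentNode): section

Answer: invalid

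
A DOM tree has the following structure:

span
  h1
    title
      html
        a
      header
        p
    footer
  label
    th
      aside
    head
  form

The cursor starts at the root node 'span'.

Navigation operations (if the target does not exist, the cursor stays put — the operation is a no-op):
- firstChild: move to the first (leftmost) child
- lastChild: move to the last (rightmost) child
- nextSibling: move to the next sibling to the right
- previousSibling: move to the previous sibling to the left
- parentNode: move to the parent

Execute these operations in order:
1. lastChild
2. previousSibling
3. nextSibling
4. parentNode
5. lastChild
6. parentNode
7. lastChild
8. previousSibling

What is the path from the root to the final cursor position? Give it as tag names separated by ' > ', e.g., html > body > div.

Answer: span > label

Derivation:
After 1 (lastChild): form
After 2 (previousSibling): label
After 3 (nextSibling): form
After 4 (parentNode): span
After 5 (lastChild): form
After 6 (parentNode): span
After 7 (lastChild): form
After 8 (previousSibling): label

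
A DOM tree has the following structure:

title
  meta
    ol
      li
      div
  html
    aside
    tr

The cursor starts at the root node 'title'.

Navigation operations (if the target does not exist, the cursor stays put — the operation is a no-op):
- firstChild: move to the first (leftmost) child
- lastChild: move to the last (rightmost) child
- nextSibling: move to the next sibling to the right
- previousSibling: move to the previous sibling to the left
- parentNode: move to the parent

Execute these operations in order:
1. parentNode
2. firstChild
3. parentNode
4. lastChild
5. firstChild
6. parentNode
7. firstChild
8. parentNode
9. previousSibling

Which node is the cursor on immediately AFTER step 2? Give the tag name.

After 1 (parentNode): title (no-op, stayed)
After 2 (firstChild): meta

Answer: meta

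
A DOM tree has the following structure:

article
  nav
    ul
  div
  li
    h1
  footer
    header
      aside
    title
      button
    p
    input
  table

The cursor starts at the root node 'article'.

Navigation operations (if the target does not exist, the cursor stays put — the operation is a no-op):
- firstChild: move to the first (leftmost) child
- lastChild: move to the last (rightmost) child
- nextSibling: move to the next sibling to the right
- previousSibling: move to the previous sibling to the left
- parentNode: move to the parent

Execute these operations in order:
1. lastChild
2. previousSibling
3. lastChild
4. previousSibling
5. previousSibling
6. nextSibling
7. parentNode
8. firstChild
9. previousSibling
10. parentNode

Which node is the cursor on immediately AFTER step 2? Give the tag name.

After 1 (lastChild): table
After 2 (previousSibling): footer

Answer: footer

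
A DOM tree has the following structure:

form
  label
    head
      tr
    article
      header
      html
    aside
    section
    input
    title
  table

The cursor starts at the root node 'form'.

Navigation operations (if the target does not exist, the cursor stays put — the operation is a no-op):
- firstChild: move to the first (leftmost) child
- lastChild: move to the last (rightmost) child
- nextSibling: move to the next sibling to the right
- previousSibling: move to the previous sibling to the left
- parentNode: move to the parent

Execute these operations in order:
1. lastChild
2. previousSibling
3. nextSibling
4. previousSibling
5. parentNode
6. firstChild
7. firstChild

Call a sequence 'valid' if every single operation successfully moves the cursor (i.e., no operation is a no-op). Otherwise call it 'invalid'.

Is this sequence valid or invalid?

After 1 (lastChild): table
After 2 (previousSibling): label
After 3 (nextSibling): table
After 4 (previousSibling): label
After 5 (parentNode): form
After 6 (firstChild): label
After 7 (firstChild): head

Answer: valid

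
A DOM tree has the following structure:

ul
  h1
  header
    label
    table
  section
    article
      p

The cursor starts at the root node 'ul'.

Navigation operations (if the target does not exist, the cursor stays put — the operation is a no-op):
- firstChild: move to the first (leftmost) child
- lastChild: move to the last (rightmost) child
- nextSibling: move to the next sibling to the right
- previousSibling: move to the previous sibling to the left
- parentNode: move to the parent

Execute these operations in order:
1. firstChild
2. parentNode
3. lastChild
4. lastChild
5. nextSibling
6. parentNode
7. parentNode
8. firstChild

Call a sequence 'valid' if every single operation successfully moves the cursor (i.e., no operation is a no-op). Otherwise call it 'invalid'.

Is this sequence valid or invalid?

Answer: invalid

Derivation:
After 1 (firstChild): h1
After 2 (parentNode): ul
After 3 (lastChild): section
After 4 (lastChild): article
After 5 (nextSibling): article (no-op, stayed)
After 6 (parentNode): section
After 7 (parentNode): ul
After 8 (firstChild): h1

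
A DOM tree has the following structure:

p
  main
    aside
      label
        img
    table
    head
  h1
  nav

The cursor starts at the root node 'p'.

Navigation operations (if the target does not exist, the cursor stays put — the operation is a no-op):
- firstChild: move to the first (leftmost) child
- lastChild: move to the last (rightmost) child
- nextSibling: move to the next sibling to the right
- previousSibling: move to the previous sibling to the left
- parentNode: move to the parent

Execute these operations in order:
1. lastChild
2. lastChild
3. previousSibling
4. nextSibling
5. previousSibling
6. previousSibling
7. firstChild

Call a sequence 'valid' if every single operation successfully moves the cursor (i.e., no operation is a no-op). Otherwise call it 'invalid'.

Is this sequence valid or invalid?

After 1 (lastChild): nav
After 2 (lastChild): nav (no-op, stayed)
After 3 (previousSibling): h1
After 4 (nextSibling): nav
After 5 (previousSibling): h1
After 6 (previousSibling): main
After 7 (firstChild): aside

Answer: invalid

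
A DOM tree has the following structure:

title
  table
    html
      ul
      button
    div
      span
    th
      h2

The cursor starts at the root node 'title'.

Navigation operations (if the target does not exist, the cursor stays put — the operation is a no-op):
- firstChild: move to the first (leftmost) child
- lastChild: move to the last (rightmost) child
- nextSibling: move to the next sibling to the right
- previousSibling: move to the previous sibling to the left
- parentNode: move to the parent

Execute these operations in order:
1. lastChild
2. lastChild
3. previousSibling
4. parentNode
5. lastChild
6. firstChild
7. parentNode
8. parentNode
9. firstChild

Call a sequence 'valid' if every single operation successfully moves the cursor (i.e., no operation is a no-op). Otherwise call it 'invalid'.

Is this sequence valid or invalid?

Answer: valid

Derivation:
After 1 (lastChild): table
After 2 (lastChild): th
After 3 (previousSibling): div
After 4 (parentNode): table
After 5 (lastChild): th
After 6 (firstChild): h2
After 7 (parentNode): th
After 8 (parentNode): table
After 9 (firstChild): html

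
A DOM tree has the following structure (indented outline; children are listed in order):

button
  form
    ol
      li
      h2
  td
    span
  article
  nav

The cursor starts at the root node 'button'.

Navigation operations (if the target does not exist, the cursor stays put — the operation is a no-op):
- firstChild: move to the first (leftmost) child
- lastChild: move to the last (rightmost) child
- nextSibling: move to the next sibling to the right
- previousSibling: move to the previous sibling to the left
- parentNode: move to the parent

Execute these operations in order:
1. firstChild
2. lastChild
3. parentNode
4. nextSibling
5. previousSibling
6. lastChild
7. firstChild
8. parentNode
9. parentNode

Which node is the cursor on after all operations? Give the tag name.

Answer: form

Derivation:
After 1 (firstChild): form
After 2 (lastChild): ol
After 3 (parentNode): form
After 4 (nextSibling): td
After 5 (previousSibling): form
After 6 (lastChild): ol
After 7 (firstChild): li
After 8 (parentNode): ol
After 9 (parentNode): form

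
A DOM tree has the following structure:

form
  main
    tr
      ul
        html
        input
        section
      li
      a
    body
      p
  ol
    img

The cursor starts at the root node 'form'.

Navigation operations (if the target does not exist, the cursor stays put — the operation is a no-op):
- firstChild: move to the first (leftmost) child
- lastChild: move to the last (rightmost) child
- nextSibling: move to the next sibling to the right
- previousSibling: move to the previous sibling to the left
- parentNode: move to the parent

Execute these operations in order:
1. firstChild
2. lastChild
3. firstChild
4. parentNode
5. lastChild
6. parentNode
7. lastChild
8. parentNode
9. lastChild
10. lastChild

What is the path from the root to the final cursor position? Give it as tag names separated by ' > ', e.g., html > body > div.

Answer: form > main > body > p

Derivation:
After 1 (firstChild): main
After 2 (lastChild): body
After 3 (firstChild): p
After 4 (parentNode): body
After 5 (lastChild): p
After 6 (parentNode): body
After 7 (lastChild): p
After 8 (parentNode): body
After 9 (lastChild): p
After 10 (lastChild): p (no-op, stayed)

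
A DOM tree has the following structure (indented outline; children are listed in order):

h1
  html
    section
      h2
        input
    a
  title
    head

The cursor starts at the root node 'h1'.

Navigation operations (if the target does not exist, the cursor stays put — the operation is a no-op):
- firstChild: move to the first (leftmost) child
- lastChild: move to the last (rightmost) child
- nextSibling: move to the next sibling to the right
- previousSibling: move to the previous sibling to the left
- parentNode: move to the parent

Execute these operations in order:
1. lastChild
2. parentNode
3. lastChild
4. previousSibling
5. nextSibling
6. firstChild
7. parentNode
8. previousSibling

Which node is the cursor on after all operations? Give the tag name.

Answer: html

Derivation:
After 1 (lastChild): title
After 2 (parentNode): h1
After 3 (lastChild): title
After 4 (previousSibling): html
After 5 (nextSibling): title
After 6 (firstChild): head
After 7 (parentNode): title
After 8 (previousSibling): html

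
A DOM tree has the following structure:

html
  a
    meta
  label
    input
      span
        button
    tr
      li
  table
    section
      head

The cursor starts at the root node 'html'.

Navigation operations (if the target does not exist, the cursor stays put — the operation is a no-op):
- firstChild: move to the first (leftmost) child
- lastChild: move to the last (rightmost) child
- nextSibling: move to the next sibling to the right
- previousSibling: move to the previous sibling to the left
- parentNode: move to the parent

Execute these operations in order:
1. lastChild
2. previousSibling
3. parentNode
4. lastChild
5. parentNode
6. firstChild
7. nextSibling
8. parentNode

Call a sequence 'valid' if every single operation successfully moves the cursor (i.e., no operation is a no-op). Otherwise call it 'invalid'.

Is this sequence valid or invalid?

Answer: valid

Derivation:
After 1 (lastChild): table
After 2 (previousSibling): label
After 3 (parentNode): html
After 4 (lastChild): table
After 5 (parentNode): html
After 6 (firstChild): a
After 7 (nextSibling): label
After 8 (parentNode): html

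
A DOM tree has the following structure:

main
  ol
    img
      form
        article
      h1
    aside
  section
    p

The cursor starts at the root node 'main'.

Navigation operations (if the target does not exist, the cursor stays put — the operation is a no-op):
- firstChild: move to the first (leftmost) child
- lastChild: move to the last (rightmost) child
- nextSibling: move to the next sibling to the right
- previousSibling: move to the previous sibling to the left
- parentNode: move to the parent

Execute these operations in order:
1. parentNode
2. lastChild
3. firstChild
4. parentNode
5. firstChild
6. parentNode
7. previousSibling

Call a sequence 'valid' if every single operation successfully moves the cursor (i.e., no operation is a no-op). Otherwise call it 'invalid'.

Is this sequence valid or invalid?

After 1 (parentNode): main (no-op, stayed)
After 2 (lastChild): section
After 3 (firstChild): p
After 4 (parentNode): section
After 5 (firstChild): p
After 6 (parentNode): section
After 7 (previousSibling): ol

Answer: invalid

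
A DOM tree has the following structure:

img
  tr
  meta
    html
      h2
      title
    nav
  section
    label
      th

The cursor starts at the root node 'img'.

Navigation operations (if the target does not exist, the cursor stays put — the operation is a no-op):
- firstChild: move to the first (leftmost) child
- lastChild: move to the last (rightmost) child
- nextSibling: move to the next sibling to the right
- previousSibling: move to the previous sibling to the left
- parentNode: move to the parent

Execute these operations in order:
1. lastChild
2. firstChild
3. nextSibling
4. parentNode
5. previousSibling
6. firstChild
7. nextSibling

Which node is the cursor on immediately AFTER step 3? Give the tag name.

After 1 (lastChild): section
After 2 (firstChild): label
After 3 (nextSibling): label (no-op, stayed)

Answer: label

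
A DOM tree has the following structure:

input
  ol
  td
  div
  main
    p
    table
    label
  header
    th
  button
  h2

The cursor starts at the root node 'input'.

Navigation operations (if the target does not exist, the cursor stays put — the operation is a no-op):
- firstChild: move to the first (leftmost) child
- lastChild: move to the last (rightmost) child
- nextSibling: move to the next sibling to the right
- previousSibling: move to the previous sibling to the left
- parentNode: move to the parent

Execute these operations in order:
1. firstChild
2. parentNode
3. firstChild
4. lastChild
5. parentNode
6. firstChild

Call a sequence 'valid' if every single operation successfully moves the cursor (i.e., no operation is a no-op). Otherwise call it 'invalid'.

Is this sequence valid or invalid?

After 1 (firstChild): ol
After 2 (parentNode): input
After 3 (firstChild): ol
After 4 (lastChild): ol (no-op, stayed)
After 5 (parentNode): input
After 6 (firstChild): ol

Answer: invalid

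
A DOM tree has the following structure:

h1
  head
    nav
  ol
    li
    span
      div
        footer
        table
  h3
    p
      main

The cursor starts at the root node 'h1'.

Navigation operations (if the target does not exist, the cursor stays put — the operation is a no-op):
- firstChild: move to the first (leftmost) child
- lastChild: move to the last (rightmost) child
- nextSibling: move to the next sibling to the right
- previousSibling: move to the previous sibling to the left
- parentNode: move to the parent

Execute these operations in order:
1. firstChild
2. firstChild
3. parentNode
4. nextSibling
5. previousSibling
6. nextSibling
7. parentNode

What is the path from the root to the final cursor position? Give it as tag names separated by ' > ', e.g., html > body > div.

After 1 (firstChild): head
After 2 (firstChild): nav
After 3 (parentNode): head
After 4 (nextSibling): ol
After 5 (previousSibling): head
After 6 (nextSibling): ol
After 7 (parentNode): h1

Answer: h1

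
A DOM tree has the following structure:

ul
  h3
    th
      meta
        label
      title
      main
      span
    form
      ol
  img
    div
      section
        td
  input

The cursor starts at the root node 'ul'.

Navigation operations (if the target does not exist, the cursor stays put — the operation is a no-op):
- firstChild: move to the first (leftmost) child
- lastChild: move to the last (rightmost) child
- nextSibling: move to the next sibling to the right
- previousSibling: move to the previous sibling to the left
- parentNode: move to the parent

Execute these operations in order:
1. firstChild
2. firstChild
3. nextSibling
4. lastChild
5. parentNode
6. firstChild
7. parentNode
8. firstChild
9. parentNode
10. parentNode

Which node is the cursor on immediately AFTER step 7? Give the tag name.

Answer: form

Derivation:
After 1 (firstChild): h3
After 2 (firstChild): th
After 3 (nextSibling): form
After 4 (lastChild): ol
After 5 (parentNode): form
After 6 (firstChild): ol
After 7 (parentNode): form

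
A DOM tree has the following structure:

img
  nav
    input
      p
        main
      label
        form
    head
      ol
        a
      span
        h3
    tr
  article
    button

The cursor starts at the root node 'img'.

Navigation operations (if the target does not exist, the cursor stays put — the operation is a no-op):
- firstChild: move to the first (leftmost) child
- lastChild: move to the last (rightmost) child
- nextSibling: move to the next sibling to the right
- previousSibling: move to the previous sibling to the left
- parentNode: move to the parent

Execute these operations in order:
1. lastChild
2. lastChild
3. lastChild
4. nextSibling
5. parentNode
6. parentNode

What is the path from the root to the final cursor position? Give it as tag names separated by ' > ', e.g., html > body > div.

After 1 (lastChild): article
After 2 (lastChild): button
After 3 (lastChild): button (no-op, stayed)
After 4 (nextSibling): button (no-op, stayed)
After 5 (parentNode): article
After 6 (parentNode): img

Answer: img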